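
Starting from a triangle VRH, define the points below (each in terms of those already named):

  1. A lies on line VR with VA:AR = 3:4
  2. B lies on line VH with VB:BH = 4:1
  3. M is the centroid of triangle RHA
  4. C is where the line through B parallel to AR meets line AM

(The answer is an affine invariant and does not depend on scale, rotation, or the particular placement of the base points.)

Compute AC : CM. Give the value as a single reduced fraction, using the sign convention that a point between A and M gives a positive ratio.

AC:CM = -12/7

Assign V = (0, 0), R = (1, 0), H = (0, 1) — the answer is frame-independent, so this choice is without loss of generality.
1. A lies on line VR with VA:AR = 3:4 ⇒ A = (3/7, 0)
2. B lies on line VH with VB:BH = 4:1 ⇒ B = (0, 4/5)
3. M is the centroid of triangle RHA ⇒ M = (10/21, 1/3)
4. C is where the line through B parallel to AR meets line AM ⇒ C = (19/35, 4/5)
C = A + t·(M−A) with t = 12/5, so AC:CM = t:(1−t) = 12/5:-7/5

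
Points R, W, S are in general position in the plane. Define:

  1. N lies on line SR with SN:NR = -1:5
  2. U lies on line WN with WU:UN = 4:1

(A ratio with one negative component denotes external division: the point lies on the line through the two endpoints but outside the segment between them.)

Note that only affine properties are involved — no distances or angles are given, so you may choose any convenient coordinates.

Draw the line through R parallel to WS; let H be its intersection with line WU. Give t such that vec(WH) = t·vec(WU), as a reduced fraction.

t = -5

Work in coordinates with R = (0, 0), W = (1, 0), S = (0, 1).
1. N lies on line SR with SN:NR = -1:5 ⇒ N = (0, 5/4)
2. U lies on line WN with WU:UN = 4:1 ⇒ U = (1/5, 1)
through R parallel to WS: direction (-1, 1); meets WU at H = (5, -5)
H = W + t·(U−W) with t = -5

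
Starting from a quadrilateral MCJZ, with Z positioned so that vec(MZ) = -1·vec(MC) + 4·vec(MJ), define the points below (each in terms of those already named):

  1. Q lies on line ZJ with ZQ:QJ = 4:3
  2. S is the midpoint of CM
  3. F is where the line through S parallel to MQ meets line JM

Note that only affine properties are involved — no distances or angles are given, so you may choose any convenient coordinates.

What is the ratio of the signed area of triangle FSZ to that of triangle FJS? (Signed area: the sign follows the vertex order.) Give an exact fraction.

[FSZ]:[FJS] = -12/5

Choose coordinates M = (0, 0), C = (1, 0), J = (0, 1), Z = (-1, 4).
1. Q lies on line ZJ with ZQ:QJ = 4:3 ⇒ Q = (-3/7, 16/7)
2. S is the midpoint of CM ⇒ S = (1/2, 0)
3. F is where the line through S parallel to MQ meets line JM ⇒ F = (0, 8/3)
2·[FSZ] = -2, 2·[FJS] = 5/6
[FSZ]:[FJS] = -2:5/6 = -12/5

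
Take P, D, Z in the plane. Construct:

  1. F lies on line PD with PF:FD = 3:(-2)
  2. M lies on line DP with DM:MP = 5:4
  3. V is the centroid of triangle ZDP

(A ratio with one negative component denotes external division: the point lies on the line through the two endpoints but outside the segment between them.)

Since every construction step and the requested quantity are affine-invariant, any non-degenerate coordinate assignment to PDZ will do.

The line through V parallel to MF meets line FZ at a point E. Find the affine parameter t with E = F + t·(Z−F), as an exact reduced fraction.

Choose coordinates P = (0, 0), D = (1, 0), Z = (0, 1).
1. F lies on line PD with PF:FD = 3:(-2) ⇒ F = (3, 0)
2. M lies on line DP with DM:MP = 5:4 ⇒ M = (4/9, 0)
3. V is the centroid of triangle ZDP ⇒ V = (1/3, 1/3)
through V parallel to MF: direction (23/9, 0); meets FZ at E = (2, 1/3)
E = F + t·(Z−F) with t = 1/3

t = 1/3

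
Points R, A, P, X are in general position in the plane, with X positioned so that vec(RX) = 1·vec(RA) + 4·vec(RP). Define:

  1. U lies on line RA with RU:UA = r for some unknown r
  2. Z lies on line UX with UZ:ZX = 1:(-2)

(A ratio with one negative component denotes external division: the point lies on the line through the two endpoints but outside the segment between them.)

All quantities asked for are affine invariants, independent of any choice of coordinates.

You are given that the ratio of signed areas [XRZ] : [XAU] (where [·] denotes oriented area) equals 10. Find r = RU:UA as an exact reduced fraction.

r = -5

Choose coordinates R = (0, 0), A = (1, 0), P = (0, 1), X = (1, 4).
1. With RU:UA = r, write λ = r/(r+1) so U = R + λ·(A−R); U is affine-linear in λ
2. Z lies on line UX with UZ:ZX = 1:(-2) ⇒ Z is an affine combination of earlier points and hence also affine-linear in λ
Every point depending on U is an affine combination of U and λ-independent points, so each such coordinate is linear in λ; the λ² term in each signed area is a multiple of (A−R)×(A−R) = 0, so 2·[XRZ] and 2·[XAU] are each linear in λ. Evaluating at λ=0 and λ=1:
  2·[XRZ] = 8·λ,   2·[XAU] = 4·λ − 4
So [XRZ]:[XAU] = (8·λ) / (4·λ − 4). Setting this equal to 10:
  8·λ = 10·(4·λ − 4)  ⇒  λ = 5/4
Then r = λ/(1−λ) = (5/4)/(-1/4) = -5. Check: with r = -5, U = (5/4, 0) and [XRZ]:[XAU] = 10 as required.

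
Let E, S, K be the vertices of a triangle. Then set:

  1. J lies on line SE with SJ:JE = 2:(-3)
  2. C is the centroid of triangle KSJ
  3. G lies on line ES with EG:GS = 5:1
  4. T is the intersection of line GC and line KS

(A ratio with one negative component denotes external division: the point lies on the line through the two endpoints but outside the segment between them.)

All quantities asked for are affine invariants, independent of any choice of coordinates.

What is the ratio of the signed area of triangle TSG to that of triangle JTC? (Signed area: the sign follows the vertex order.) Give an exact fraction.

[TSG]:[JTC] = 1/52

Assign E = (0, 0), S = (1, 0), K = (0, 1) — the answer is frame-independent, so this choice is without loss of generality.
1. J lies on line SE with SJ:JE = 2:(-3) ⇒ J = (3, 0)
2. C is the centroid of triangle KSJ ⇒ C = (4/3, 1/3)
3. G lies on line ES with EG:GS = 5:1 ⇒ G = (5/6, 0)
4. T is the intersection of line GC and line KS ⇒ T = (14/15, 1/15)
2·[TSG] = -1/90, 2·[JTC] = -26/45
[TSG]:[JTC] = -1/90:-26/45 = 1/52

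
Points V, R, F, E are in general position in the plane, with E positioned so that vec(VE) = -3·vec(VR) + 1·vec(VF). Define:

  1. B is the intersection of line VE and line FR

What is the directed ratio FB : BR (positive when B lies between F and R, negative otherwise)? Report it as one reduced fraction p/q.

FB:BR = -3

Set V = (0, 0), R = (1, 0), F = (0, 1), E = (-3, 1); any affine frame gives the same invariant.
1. B is the intersection of line VE and line FR ⇒ B = (3/2, -1/2)
B = F + t·(R−F) with t = 3/2, so FB:BR = t:(1−t) = 3/2:-1/2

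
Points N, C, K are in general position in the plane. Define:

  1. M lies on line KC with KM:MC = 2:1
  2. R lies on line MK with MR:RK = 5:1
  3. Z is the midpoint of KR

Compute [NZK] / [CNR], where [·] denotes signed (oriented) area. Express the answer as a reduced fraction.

[NZK]:[CNR] = -1/16

Choose coordinates N = (0, 0), C = (1, 0), K = (0, 1).
1. M lies on line KC with KM:MC = 2:1 ⇒ M = (2/3, 1/3)
2. R lies on line MK with MR:RK = 5:1 ⇒ R = (1/9, 8/9)
3. Z is the midpoint of KR ⇒ Z = (1/18, 17/18)
2·[NZK] = 1/18, 2·[CNR] = -8/9
[NZK]:[CNR] = 1/18:-8/9 = -1/16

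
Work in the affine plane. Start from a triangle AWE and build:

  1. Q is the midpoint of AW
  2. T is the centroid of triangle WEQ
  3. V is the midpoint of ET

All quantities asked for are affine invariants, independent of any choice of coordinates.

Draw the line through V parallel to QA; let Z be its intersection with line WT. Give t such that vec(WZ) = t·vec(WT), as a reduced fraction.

Assign A = (0, 0), W = (1, 0), E = (0, 1) — the answer is frame-independent, so this choice is without loss of generality.
1. Q is the midpoint of AW ⇒ Q = (1/2, 0)
2. T is the centroid of triangle WEQ ⇒ T = (1/2, 1/3)
3. V is the midpoint of ET ⇒ V = (1/4, 2/3)
through V parallel to QA: direction (-1/2, 0); meets WT at Z = (0, 2/3)
Z = W + t·(T−W) with t = 2

t = 2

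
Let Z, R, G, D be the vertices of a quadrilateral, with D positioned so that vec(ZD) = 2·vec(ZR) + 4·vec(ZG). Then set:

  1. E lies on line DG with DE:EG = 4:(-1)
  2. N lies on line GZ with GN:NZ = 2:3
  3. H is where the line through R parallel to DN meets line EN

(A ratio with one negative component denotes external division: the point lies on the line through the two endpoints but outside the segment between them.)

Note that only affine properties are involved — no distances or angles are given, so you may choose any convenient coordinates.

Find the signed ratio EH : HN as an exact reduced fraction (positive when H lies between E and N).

Assign Z = (0, 0), R = (1, 0), G = (0, 1), D = (2, 4) — the answer is frame-independent, so this choice is without loss of generality.
1. E lies on line DG with DE:EG = 4:(-1) ⇒ E = (-2/3, 0)
2. N lies on line GZ with GN:NZ = 2:3 ⇒ N = (0, 3/5)
3. H is where the line through R parallel to DN meets line EN ⇒ H = (23/8, 51/16)
H = E + t·(N−E) with t = 85/16, so EH:HN = t:(1−t) = 85/16:-69/16

EH:HN = -85/69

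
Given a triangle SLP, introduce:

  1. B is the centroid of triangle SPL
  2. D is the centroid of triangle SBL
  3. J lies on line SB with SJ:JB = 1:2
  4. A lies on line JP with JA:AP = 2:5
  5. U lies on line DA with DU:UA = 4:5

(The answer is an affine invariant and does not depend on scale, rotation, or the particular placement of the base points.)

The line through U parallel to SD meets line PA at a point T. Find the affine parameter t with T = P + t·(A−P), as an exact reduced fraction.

t = 128/99

Set S = (0, 0), L = (1, 0), P = (0, 1); any affine frame gives the same invariant.
1. B is the centroid of triangle SPL ⇒ B = (1/3, 1/3)
2. D is the centroid of triangle SBL ⇒ D = (4/9, 1/9)
3. J lies on line SB with SJ:JB = 1:2 ⇒ J = (1/9, 1/9)
4. A lies on line JP with JA:AP = 2:5 ⇒ A = (5/63, 23/63)
5. U lies on line DA with DU:UA = 4:5 ⇒ U = (160/567, 127/567)
through U parallel to SD: direction (4/9, 1/9); meets PA at T = (640/6237, 1117/6237)
T = P + t·(A−P) with t = 128/99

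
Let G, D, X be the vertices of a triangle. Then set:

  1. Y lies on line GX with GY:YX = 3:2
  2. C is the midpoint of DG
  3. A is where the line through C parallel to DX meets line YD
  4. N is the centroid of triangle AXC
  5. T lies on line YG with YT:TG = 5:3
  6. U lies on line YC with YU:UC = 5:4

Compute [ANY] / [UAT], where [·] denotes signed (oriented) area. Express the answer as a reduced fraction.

Work in coordinates with G = (0, 0), D = (1, 0), X = (0, 1).
1. Y lies on line GX with GY:YX = 3:2 ⇒ Y = (0, 3/5)
2. C is the midpoint of DG ⇒ C = (1/2, 0)
3. A is where the line through C parallel to DX meets line YD ⇒ A = (-1/4, 3/4)
4. N is the centroid of triangle AXC ⇒ N = (1/12, 7/12)
5. T lies on line YG with YT:TG = 5:3 ⇒ T = (0, 9/40)
6. U lies on line YC with YU:UC = 5:4 ⇒ U = (5/18, 4/15)
2·[ANY] = -1/120, 2·[UAT] = 5/32
[ANY]:[UAT] = -1/120:5/32 = -4/75

[ANY]:[UAT] = -4/75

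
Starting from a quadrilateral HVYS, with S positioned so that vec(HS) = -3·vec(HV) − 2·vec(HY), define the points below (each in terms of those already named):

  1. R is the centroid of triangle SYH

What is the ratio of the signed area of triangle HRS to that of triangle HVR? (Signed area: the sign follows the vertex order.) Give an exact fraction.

Assign H = (0, 0), V = (1, 0), Y = (0, 1), S = (-3, -2) — the answer is frame-independent, so this choice is without loss of generality.
1. R is the centroid of triangle SYH ⇒ R = (-1, -1/3)
2·[HRS] = 1, 2·[HVR] = -1/3
[HRS]:[HVR] = 1:-1/3 = -3

[HRS]:[HVR] = -3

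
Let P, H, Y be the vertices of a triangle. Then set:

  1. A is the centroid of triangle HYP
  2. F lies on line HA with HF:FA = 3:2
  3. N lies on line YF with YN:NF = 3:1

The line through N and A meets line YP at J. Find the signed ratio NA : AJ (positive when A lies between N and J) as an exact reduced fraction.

Work in coordinates with P = (0, 0), H = (1, 0), Y = (0, 1).
1. A is the centroid of triangle HYP ⇒ A = (1/3, 1/3)
2. F lies on line HA with HF:FA = 3:2 ⇒ F = (3/5, 1/5)
3. N lies on line YF with YN:NF = 3:1 ⇒ N = (9/20, 2/5)
line NA meets YP at J = (0, 1/7)
A = N + t·(J−N) with t = 7/27, so NA:AJ = 7/27:20/27

NA:AJ = 7/20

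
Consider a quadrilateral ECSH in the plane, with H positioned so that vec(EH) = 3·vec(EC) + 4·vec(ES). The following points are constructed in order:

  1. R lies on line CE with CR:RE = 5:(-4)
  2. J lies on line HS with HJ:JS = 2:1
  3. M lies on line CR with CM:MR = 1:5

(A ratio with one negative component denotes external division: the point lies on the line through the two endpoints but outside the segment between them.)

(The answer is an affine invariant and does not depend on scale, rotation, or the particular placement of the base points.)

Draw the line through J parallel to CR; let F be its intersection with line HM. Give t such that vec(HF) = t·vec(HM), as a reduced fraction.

Work in coordinates with E = (0, 0), C = (1, 0), S = (0, 1), H = (3, 4).
1. R lies on line CE with CR:RE = 5:(-4) ⇒ R = (-4, 0)
2. J lies on line HS with HJ:JS = 2:1 ⇒ J = (1, 2)
3. M lies on line CR with CM:MR = 1:5 ⇒ M = (1/6, 0)
through J parallel to CR: direction (-5, 0); meets HM at F = (19/12, 2)
F = H + t·(M−H) with t = 1/2

t = 1/2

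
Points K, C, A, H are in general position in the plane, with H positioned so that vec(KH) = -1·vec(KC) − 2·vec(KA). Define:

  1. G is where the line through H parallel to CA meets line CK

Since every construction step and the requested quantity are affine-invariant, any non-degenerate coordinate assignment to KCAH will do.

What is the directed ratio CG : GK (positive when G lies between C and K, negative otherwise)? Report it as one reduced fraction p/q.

CG:GK = -4/3

Choose coordinates K = (0, 0), C = (1, 0), A = (0, 1), H = (-1, -2).
1. G is where the line through H parallel to CA meets line CK ⇒ G = (-3, 0)
G = C + t·(K−C) with t = 4, so CG:GK = t:(1−t) = 4:-3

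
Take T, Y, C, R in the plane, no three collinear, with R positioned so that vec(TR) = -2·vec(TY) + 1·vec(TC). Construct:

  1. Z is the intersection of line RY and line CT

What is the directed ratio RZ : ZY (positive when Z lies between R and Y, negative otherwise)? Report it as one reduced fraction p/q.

RZ:ZY = 2

Choose coordinates T = (0, 0), Y = (1, 0), C = (0, 1), R = (-2, 1).
1. Z is the intersection of line RY and line CT ⇒ Z = (0, 1/3)
Z = R + t·(Y−R) with t = 2/3, so RZ:ZY = t:(1−t) = 2/3:1/3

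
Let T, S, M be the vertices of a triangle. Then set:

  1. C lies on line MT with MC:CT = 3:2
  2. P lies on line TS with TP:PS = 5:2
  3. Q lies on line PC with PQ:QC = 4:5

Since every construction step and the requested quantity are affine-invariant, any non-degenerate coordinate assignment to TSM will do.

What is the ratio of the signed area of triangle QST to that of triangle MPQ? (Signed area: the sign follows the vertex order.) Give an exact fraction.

Work in coordinates with T = (0, 0), S = (1, 0), M = (0, 1).
1. C lies on line MT with MC:CT = 3:2 ⇒ C = (0, 2/5)
2. P lies on line TS with TP:PS = 5:2 ⇒ P = (5/7, 0)
3. Q lies on line PC with PQ:QC = 4:5 ⇒ Q = (25/63, 8/45)
2·[QST] = -8/45, 2·[MPQ] = -4/21
[QST]:[MPQ] = -8/45:-4/21 = 14/15

[QST]:[MPQ] = 14/15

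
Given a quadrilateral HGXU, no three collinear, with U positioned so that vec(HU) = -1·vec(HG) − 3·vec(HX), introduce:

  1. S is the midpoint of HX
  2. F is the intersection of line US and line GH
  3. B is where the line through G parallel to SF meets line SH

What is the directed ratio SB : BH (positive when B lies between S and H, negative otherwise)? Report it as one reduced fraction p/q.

SB:BH = -8/7

Assign H = (0, 0), G = (1, 0), X = (0, 1), U = (-1, -3) — the answer is frame-independent, so this choice is without loss of generality.
1. S is the midpoint of HX ⇒ S = (0, 1/2)
2. F is the intersection of line US and line GH ⇒ F = (-1/7, 0)
3. B is where the line through G parallel to SF meets line SH ⇒ B = (0, -7/2)
B = S + t·(H−S) with t = 8, so SB:BH = t:(1−t) = 8:-7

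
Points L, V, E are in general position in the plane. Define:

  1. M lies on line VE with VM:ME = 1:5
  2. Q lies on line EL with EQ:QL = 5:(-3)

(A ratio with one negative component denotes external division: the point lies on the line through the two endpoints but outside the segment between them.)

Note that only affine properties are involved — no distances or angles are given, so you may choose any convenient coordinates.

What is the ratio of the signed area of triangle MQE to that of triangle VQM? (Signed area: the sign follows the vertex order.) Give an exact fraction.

Choose coordinates L = (0, 0), V = (1, 0), E = (0, 1).
1. M lies on line VE with VM:ME = 1:5 ⇒ M = (5/6, 1/6)
2. Q lies on line EL with EQ:QL = 5:(-3) ⇒ Q = (0, -3/2)
2·[MQE] = -25/12, 2·[VQM] = -5/12
[MQE]:[VQM] = -25/12:-5/12 = 5

[MQE]:[VQM] = 5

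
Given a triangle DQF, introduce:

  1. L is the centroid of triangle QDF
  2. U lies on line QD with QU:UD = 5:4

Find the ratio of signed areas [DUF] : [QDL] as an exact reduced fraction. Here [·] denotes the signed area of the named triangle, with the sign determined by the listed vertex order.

Work in coordinates with D = (0, 0), Q = (1, 0), F = (0, 1).
1. L is the centroid of triangle QDF ⇒ L = (1/3, 1/3)
2. U lies on line QD with QU:UD = 5:4 ⇒ U = (4/9, 0)
2·[DUF] = 4/9, 2·[QDL] = -1/3
[DUF]:[QDL] = 4/9:-1/3 = -4/3

[DUF]:[QDL] = -4/3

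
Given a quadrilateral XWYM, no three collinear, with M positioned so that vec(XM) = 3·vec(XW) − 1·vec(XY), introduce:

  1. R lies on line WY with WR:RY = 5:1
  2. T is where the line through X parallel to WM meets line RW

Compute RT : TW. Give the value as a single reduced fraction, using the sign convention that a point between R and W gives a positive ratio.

Set X = (0, 0), W = (1, 0), Y = (0, 1), M = (3, -1); any affine frame gives the same invariant.
1. R lies on line WY with WR:RY = 5:1 ⇒ R = (1/6, 5/6)
2. T is where the line through X parallel to WM meets line RW ⇒ T = (2, -1)
T = R + t·(W−R) with t = 11/5, so RT:TW = t:(1−t) = 11/5:-6/5

RT:TW = -11/6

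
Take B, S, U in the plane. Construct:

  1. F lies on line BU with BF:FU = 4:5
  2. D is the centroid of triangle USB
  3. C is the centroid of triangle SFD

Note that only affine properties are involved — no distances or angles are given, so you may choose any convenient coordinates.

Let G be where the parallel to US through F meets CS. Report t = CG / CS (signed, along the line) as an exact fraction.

Choose coordinates B = (0, 0), S = (1, 0), U = (0, 1).
1. F lies on line BU with BF:FU = 4:5 ⇒ F = (0, 4/9)
2. D is the centroid of triangle USB ⇒ D = (1/3, 1/3)
3. C is the centroid of triangle SFD ⇒ C = (4/9, 7/27)
through F parallel to US: direction (1, -1); meets CS at G = (-1/24, 35/72)
G = C + t·(S−C) with t = -7/8

t = -7/8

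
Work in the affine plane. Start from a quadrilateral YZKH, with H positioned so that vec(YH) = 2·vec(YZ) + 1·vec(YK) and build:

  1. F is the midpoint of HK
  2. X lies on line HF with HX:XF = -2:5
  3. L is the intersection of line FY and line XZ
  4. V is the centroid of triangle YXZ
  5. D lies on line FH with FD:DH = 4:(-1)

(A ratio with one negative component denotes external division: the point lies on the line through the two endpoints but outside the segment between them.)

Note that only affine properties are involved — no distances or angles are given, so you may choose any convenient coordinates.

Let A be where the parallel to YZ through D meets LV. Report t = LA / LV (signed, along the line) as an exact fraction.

Assign Y = (0, 0), Z = (1, 0), K = (0, 1), H = (2, 1) — the answer is frame-independent, so this choice is without loss of generality.
1. F is the midpoint of HK ⇒ F = (1, 1)
2. X lies on line HF with HX:XF = -2:5 ⇒ X = (8/3, 1)
3. L is the intersection of line FY and line XZ ⇒ L = (-3/2, -3/2)
4. V is the centroid of triangle YXZ ⇒ V = (11/9, 1/3)
5. D lies on line FH with FD:DH = 4:(-1) ⇒ D = (7/3, 1)
through D parallel to YZ: direction (1, 0); meets LV at A = (73/33, 1)
A = L + t·(V−L) with t = 15/11

t = 15/11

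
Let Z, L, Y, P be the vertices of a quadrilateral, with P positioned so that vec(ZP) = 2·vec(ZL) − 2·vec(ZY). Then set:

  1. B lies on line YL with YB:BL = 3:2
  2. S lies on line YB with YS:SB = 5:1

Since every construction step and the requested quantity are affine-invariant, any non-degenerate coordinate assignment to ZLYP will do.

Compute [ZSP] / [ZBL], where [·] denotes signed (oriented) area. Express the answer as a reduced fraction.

[ZSP]:[ZBL] = 5

Work in coordinates with Z = (0, 0), L = (1, 0), Y = (0, 1), P = (2, -2).
1. B lies on line YL with YB:BL = 3:2 ⇒ B = (3/5, 2/5)
2. S lies on line YB with YS:SB = 5:1 ⇒ S = (1/2, 1/2)
2·[ZSP] = -2, 2·[ZBL] = -2/5
[ZSP]:[ZBL] = -2:-2/5 = 5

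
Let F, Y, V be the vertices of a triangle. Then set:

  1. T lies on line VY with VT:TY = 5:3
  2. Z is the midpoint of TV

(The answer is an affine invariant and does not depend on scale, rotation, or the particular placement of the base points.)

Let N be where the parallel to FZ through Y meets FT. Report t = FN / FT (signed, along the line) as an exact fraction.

Choose coordinates F = (0, 0), Y = (1, 0), V = (0, 1).
1. T lies on line VY with VT:TY = 5:3 ⇒ T = (5/8, 3/8)
2. Z is the midpoint of TV ⇒ Z = (5/16, 11/16)
through Y parallel to FZ: direction (5/16, 11/16); meets FT at N = (11/8, 33/40)
N = F + t·(T−F) with t = 11/5

t = 11/5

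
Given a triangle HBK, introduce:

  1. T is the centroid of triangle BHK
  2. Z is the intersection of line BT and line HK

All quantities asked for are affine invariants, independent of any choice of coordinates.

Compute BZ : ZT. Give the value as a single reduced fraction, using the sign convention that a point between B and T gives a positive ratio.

Set H = (0, 0), B = (1, 0), K = (0, 1); any affine frame gives the same invariant.
1. T is the centroid of triangle BHK ⇒ T = (1/3, 1/3)
2. Z is the intersection of line BT and line HK ⇒ Z = (0, 1/2)
Z = B + t·(T−B) with t = 3/2, so BZ:ZT = t:(1−t) = 3/2:-1/2

BZ:ZT = -3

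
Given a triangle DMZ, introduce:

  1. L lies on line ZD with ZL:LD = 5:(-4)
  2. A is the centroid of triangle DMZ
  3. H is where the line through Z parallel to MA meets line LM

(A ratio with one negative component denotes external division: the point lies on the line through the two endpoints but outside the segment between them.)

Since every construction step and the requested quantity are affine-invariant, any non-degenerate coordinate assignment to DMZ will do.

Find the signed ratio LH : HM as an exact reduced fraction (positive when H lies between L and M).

LH:HM = -10

Set D = (0, 0), M = (1, 0), Z = (0, 1); any affine frame gives the same invariant.
1. L lies on line ZD with ZL:LD = 5:(-4) ⇒ L = (0, -4)
2. A is the centroid of triangle DMZ ⇒ A = (1/3, 1/3)
3. H is where the line through Z parallel to MA meets line LM ⇒ H = (10/9, 4/9)
H = L + t·(M−L) with t = 10/9, so LH:HM = t:(1−t) = 10/9:-1/9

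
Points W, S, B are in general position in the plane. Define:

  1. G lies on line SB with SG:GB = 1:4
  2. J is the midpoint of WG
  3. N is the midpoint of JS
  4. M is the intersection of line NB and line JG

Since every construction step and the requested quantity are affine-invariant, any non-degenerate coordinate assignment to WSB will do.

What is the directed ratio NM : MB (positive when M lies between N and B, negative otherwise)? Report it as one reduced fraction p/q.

NM:MB = 1/8

Work in coordinates with W = (0, 0), S = (1, 0), B = (0, 1).
1. G lies on line SB with SG:GB = 1:4 ⇒ G = (4/5, 1/5)
2. J is the midpoint of WG ⇒ J = (2/5, 1/10)
3. N is the midpoint of JS ⇒ N = (7/10, 1/20)
4. M is the intersection of line NB and line JG ⇒ M = (28/45, 7/45)
M = N + t·(B−N) with t = 1/9, so NM:MB = t:(1−t) = 1/9:8/9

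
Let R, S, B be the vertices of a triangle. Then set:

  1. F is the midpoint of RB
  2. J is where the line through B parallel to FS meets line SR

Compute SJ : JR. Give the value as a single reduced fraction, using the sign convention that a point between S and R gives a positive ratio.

SJ:JR = -1/2

Assign R = (0, 0), S = (1, 0), B = (0, 1) — the answer is frame-independent, so this choice is without loss of generality.
1. F is the midpoint of RB ⇒ F = (0, 1/2)
2. J is where the line through B parallel to FS meets line SR ⇒ J = (2, 0)
J = S + t·(R−S) with t = -1, so SJ:JR = t:(1−t) = -1:2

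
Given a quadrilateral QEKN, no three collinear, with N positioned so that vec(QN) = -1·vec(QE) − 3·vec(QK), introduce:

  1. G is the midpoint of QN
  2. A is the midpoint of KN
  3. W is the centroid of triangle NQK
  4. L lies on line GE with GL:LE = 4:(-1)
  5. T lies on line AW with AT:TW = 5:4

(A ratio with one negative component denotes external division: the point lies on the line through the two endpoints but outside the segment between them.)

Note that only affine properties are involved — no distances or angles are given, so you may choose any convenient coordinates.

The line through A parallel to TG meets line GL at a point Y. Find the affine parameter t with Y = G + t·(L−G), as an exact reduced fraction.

t = -5/128

Assign Q = (0, 0), E = (1, 0), K = (0, 1), N = (-1, -3) — the answer is frame-independent, so this choice is without loss of generality.
1. G is the midpoint of QN ⇒ G = (-1/2, -3/2)
2. A is the midpoint of KN ⇒ A = (-1/2, -1)
3. W is the centroid of triangle NQK ⇒ W = (-1/3, -2/3)
4. L lies on line GE with GL:LE = 4:(-1) ⇒ L = (3/2, 1/2)
5. T lies on line AW with AT:TW = 5:4 ⇒ T = (-11/27, -22/27)
through A parallel to TG: direction (-5/54, -37/54); meets GL at Y = (-37/64, -101/64)
Y = G + t·(L−G) with t = -5/128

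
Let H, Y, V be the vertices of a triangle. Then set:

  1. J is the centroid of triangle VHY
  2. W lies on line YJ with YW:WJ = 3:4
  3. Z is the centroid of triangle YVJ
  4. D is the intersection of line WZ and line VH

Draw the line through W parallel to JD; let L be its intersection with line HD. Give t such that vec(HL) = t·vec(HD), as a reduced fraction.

t = 43/28

Set H = (0, 0), Y = (1, 0), V = (0, 1); any affine frame gives the same invariant.
1. J is the centroid of triangle VHY ⇒ J = (1/3, 1/3)
2. W lies on line YJ with YW:WJ = 3:4 ⇒ W = (5/7, 1/7)
3. Z is the centroid of triangle YVJ ⇒ Z = (4/9, 4/9)
4. D is the intersection of line WZ and line VH ⇒ D = (0, 16/17)
through W parallel to JD: direction (-1/3, 31/51); meets HD at L = (0, 172/119)
L = H + t·(D−H) with t = 43/28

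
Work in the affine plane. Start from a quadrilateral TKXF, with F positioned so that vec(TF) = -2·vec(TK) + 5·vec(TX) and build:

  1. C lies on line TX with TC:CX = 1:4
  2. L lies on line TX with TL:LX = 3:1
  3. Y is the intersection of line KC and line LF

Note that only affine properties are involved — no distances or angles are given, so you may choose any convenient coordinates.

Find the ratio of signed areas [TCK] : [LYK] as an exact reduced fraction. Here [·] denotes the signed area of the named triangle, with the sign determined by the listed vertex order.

[TCK]:[LYK] = -28/55

Set T = (0, 0), K = (1, 0), X = (0, 1), F = (-2, 5); any affine frame gives the same invariant.
1. C lies on line TX with TC:CX = 1:4 ⇒ C = (0, 1/5)
2. L lies on line TX with TL:LX = 3:1 ⇒ L = (0, 3/4)
3. Y is the intersection of line KC and line LF ⇒ Y = (2/7, 1/7)
2·[TCK] = -1/5, 2·[LYK] = 11/28
[TCK]:[LYK] = -1/5:11/28 = -28/55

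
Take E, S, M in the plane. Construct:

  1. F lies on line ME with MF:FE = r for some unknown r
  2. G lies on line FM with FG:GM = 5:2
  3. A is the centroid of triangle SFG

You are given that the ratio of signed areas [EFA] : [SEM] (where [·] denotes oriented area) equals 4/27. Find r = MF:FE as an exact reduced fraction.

r = 5/4

Choose coordinates E = (0, 0), S = (1, 0), M = (0, 1).
1. With MF:FE = r, write λ = r/(r+1) so F = M + λ·(E−M); F is affine-linear in λ
2. G lies on line FM with FG:GM = 5:2 ⇒ G is an affine combination of earlier points and hence also affine-linear in λ
3. A is the centroid of triangle SFG ⇒ A is an affine combination of earlier points and hence also affine-linear in λ
Every point depending on F is an affine combination of F and λ-independent points, so each such coordinate is linear in λ; the λ² term in each signed area is a multiple of (E−M)×(E−M) = 0, so 2·[EFA] and 2·[SEM] are each linear in λ. Evaluating at λ=0 and λ=1:
  2·[EFA] = 1/3·λ − 1/3,   2·[SEM] = -1
So [EFA]:[SEM] = (1/3·λ − 1/3) / (-1). Setting this equal to 4/27:
  1/3·λ − 1/3 = 4/27·(-1)  ⇒  λ = 5/9
Then r = λ/(1−λ) = (5/9)/(4/9) = 5/4. Check: with r = 5/4, F = (0, 4/9) and [EFA]:[SEM] = 4/27 as required.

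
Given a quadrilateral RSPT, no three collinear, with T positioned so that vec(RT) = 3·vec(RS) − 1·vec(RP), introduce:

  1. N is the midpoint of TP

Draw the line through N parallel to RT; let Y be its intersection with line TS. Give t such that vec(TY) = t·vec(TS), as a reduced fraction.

t = 3/2

Work in coordinates with R = (0, 0), S = (1, 0), P = (0, 1), T = (3, -1).
1. N is the midpoint of TP ⇒ N = (3/2, 0)
through N parallel to RT: direction (3, -1); meets TS at Y = (0, 1/2)
Y = T + t·(S−T) with t = 3/2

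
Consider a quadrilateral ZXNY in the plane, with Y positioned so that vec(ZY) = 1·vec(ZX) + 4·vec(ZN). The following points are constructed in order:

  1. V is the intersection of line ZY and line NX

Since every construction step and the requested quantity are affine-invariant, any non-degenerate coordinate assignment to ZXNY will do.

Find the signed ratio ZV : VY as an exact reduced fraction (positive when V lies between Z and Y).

Work in coordinates with Z = (0, 0), X = (1, 0), N = (0, 1), Y = (1, 4).
1. V is the intersection of line ZY and line NX ⇒ V = (1/5, 4/5)
V = Z + t·(Y−Z) with t = 1/5, so ZV:VY = t:(1−t) = 1/5:4/5

ZV:VY = 1/4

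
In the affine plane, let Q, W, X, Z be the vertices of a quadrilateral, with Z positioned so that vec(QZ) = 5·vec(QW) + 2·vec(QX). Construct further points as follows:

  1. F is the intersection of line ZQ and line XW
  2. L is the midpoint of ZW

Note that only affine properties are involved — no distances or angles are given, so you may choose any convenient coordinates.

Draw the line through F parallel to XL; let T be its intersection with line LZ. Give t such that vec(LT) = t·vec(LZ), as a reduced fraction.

Work in coordinates with Q = (0, 0), W = (1, 0), X = (0, 1), Z = (5, 2).
1. F is the intersection of line ZQ and line XW ⇒ F = (5/7, 2/7)
2. L is the midpoint of ZW ⇒ L = (3, 1)
through F parallel to XL: direction (3, 0); meets LZ at T = (11/7, 2/7)
T = L + t·(Z−L) with t = -5/7

t = -5/7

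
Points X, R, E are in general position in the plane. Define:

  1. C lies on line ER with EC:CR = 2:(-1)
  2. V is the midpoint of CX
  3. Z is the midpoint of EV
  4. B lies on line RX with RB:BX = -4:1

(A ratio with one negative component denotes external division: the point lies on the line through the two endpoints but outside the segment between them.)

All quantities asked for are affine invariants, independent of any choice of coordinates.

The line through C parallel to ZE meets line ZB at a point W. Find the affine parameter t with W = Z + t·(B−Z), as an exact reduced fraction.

Assign X = (0, 0), R = (1, 0), E = (0, 1) — the answer is frame-independent, so this choice is without loss of generality.
1. C lies on line ER with EC:CR = 2:(-1) ⇒ C = (2, -1)
2. V is the midpoint of CX ⇒ V = (1, -1/2)
3. Z is the midpoint of EV ⇒ Z = (1/2, 1/4)
4. B lies on line RX with RB:BX = -4:1 ⇒ B = (-1/3, 0)
through C parallel to ZE: direction (-1/2, 3/4); meets ZB at W = (19/18, 5/12)
W = Z + t·(B−Z) with t = -2/3

t = -2/3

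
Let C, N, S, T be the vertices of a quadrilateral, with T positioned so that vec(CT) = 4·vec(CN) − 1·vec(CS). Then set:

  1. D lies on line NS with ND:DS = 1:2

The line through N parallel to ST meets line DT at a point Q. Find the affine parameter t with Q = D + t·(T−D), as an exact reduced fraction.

Set C = (0, 0), N = (1, 0), S = (0, 1), T = (4, -1); any affine frame gives the same invariant.
1. D lies on line NS with ND:DS = 1:2 ⇒ D = (2/3, 1/3)
through N parallel to ST: direction (4, -2); meets DT at Q = (-1, 1)
Q = D + t·(T−D) with t = -1/2

t = -1/2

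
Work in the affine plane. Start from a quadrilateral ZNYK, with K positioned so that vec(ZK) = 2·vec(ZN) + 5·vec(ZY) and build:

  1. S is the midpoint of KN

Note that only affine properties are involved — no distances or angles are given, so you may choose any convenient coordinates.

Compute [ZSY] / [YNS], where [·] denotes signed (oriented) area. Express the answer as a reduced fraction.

Work in coordinates with Z = (0, 0), N = (1, 0), Y = (0, 1), K = (2, 5).
1. S is the midpoint of KN ⇒ S = (3/2, 5/2)
2·[ZSY] = 3/2, 2·[YNS] = 3
[ZSY]:[YNS] = 3/2:3 = 1/2

[ZSY]:[YNS] = 1/2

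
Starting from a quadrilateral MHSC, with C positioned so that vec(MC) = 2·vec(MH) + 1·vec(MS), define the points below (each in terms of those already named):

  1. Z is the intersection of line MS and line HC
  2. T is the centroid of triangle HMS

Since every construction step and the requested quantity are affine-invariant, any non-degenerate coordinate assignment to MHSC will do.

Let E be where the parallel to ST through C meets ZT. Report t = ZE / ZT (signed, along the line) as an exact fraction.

t = 3

Assign M = (0, 0), H = (1, 0), S = (0, 1), C = (2, 1) — the answer is frame-independent, so this choice is without loss of generality.
1. Z is the intersection of line MS and line HC ⇒ Z = (0, -1)
2. T is the centroid of triangle HMS ⇒ T = (1/3, 1/3)
through C parallel to ST: direction (1/3, -2/3); meets ZT at E = (1, 3)
E = Z + t·(T−Z) with t = 3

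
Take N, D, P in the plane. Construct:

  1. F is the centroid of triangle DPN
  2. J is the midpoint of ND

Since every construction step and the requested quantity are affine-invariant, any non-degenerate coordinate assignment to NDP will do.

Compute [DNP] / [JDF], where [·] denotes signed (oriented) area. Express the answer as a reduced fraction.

[DNP]:[JDF] = -6

Choose coordinates N = (0, 0), D = (1, 0), P = (0, 1).
1. F is the centroid of triangle DPN ⇒ F = (1/3, 1/3)
2. J is the midpoint of ND ⇒ J = (1/2, 0)
2·[DNP] = -1, 2·[JDF] = 1/6
[DNP]:[JDF] = -1:1/6 = -6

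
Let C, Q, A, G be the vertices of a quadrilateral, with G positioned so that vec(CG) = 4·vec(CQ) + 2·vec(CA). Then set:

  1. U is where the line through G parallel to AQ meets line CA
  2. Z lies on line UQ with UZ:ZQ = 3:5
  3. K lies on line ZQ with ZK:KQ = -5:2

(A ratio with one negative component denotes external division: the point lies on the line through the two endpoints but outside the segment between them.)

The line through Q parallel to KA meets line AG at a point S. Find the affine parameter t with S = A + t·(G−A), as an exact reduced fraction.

Work in coordinates with C = (0, 0), Q = (1, 0), A = (0, 1), G = (4, 2).
1. U is where the line through G parallel to AQ meets line CA ⇒ U = (0, 6)
2. Z lies on line UQ with UZ:ZQ = 3:5 ⇒ Z = (3/8, 15/4)
3. K lies on line ZQ with ZK:KQ = -5:2 ⇒ K = (17/12, -5/2)
through Q parallel to KA: direction (-17/12, 7/2); meets AG at S = (20/37, 42/37)
S = A + t·(G−A) with t = 5/37

t = 5/37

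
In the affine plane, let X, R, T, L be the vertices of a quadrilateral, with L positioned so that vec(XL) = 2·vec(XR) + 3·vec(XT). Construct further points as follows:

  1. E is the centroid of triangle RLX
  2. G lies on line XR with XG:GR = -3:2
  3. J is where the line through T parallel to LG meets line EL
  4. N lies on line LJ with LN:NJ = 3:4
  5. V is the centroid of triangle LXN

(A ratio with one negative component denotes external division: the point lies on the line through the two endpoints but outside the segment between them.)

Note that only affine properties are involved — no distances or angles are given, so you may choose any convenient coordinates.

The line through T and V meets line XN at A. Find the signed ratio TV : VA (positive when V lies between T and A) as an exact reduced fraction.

Set X = (0, 0), R = (1, 0), T = (0, 1), L = (2, 3); any affine frame gives the same invariant.
1. E is the centroid of triangle RLX ⇒ E = (1, 1)
2. G lies on line XR with XG:GR = -3:2 ⇒ G = (3, 0)
3. J is where the line through T parallel to LG meets line EL ⇒ J = (2/5, -1/5)
4. N lies on line LJ with LN:NJ = 3:4 ⇒ N = (46/35, 57/35)
5. V is the centroid of triangle LXN ⇒ V = (116/105, 54/35)
line TV meets XN at A = (2668/1995, 58/35)
V = T + t·(A−T) with t = 19/23, so TV:VA = 19/23:4/23

TV:VA = 19/4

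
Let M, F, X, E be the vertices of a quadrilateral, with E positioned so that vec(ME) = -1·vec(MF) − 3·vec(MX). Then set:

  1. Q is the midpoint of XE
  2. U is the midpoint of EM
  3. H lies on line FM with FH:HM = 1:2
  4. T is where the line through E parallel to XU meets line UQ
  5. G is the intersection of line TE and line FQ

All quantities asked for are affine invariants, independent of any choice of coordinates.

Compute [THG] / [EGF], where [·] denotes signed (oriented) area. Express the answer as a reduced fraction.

[THG]:[EGF] = 8/35

Assign M = (0, 0), F = (1, 0), X = (0, 1), E = (-1, -3) — the answer is frame-independent, so this choice is without loss of generality.
1. Q is the midpoint of XE ⇒ Q = (-1/2, -1)
2. U is the midpoint of EM ⇒ U = (-1/2, -3/2)
3. H lies on line FM with FH:HM = 1:2 ⇒ H = (2/3, 0)
4. T is where the line through E parallel to XU meets line UQ ⇒ T = (-1/2, -1/2)
5. G is the intersection of line TE and line FQ ⇒ G = (-8/13, -14/13)
2·[THG] = -8/13, 2·[EGF] = -35/13
[THG]:[EGF] = -8/13:-35/13 = 8/35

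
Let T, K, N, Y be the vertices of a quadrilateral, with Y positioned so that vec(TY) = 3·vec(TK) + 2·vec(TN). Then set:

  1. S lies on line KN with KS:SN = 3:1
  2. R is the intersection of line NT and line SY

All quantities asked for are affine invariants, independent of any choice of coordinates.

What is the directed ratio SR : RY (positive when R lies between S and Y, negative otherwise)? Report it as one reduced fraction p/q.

SR:RY = -1/12

Work in coordinates with T = (0, 0), K = (1, 0), N = (0, 1), Y = (3, 2).
1. S lies on line KN with KS:SN = 3:1 ⇒ S = (1/4, 3/4)
2. R is the intersection of line NT and line SY ⇒ R = (0, 7/11)
R = S + t·(Y−S) with t = -1/11, so SR:RY = t:(1−t) = -1/11:12/11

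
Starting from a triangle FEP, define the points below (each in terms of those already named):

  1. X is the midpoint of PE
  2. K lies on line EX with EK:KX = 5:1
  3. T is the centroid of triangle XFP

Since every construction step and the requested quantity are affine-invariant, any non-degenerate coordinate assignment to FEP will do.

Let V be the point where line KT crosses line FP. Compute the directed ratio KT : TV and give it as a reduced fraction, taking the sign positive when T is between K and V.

Set F = (0, 0), E = (1, 0), P = (0, 1); any affine frame gives the same invariant.
1. X is the midpoint of PE ⇒ X = (1/2, 1/2)
2. K lies on line EX with EK:KX = 5:1 ⇒ K = (7/12, 5/12)
3. T is the centroid of triangle XFP ⇒ T = (1/6, 1/2)
line KT meets FP at V = (0, 8/15)
T = K + t·(V−K) with t = 5/7, so KT:TV = 5/7:2/7

KT:TV = 5/2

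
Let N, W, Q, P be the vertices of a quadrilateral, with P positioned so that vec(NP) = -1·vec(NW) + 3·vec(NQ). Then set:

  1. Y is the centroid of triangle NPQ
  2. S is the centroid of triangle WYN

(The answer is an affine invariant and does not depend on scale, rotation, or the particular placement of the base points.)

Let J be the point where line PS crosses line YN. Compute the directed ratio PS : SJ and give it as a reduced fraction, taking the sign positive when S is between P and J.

Work in coordinates with N = (0, 0), W = (1, 0), Q = (0, 1), P = (-1, 3).
1. Y is the centroid of triangle NPQ ⇒ Y = (-1/3, 4/3)
2. S is the centroid of triangle WYN ⇒ S = (2/9, 4/9)
line PS meets YN at J = (-10/21, 40/21)
S = P + t·(J−P) with t = 7/3, so PS:SJ = 7/3:-4/3

PS:SJ = -7/4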